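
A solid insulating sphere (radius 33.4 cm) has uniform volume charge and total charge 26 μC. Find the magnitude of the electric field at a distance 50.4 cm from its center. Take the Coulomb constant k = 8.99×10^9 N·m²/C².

Symmetry ⇒ E = E(r) r̂. Gaussian sphere of radius r = 50.4 cm (r > R, so the entire charge is enclosed).
Q_enc = 26 μC = 2.60e-5 C.
Since E is radial and uniform over the Gaussian sphere, Φ = E·4πr² = Q_enc/ε₀.
E = k|Q_enc|/r² = (8.99×10^9)(2.60e-5)/(0.504)² = 9.20×10^5 N/C.

E ≈ 9.20×10^5 N/C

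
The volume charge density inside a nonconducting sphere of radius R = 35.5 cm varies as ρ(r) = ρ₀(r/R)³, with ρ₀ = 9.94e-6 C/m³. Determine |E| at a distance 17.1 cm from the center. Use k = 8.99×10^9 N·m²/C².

By spherical symmetry E is radial; choose a Gaussian sphere of radius r = 17.1 cm (r < R).
Q_enc = ∫₀^r ρ(r')·4πr'² dr' = (4πρ₀/R³) ∫₀^r r'^5 dr' = 4πρ₀ r^6/(6·R³) = 1.163×10^-8 C.
Applying ∮E·dA = Q_enc/ε₀ with Φ = E(4πr²):
E = k|Q_enc|/r² = (8.99×10^9)(1.163×10^-8)/(0.171)² = 3.58×10^3 N/C.

3.58×10^3 N/C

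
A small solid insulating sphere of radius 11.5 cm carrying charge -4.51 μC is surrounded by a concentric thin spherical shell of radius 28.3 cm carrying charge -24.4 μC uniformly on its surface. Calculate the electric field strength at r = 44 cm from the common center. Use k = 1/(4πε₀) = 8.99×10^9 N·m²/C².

Symmetry ⇒ E = E(r) r̂. Gaussian sphere of radius r = 44 cm (r > 28.3 cm, enclosing both).
Q_enc = (-4.51 μC) + (-24.4 μC) = -2.891×10^-5 C.
By Gauss's law, ∮E·dA = E·4πr² = Q_enc/ε₀.
E = k|Q_enc|/r² = (8.99×10^9)(2.891×10^-5)/(0.44)² = 1.34e6 N/C.

|E| = 1.34×10^6 N/C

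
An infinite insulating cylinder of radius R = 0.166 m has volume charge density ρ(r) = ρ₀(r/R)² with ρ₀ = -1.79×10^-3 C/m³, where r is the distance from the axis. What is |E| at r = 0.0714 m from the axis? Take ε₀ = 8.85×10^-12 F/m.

Choose a coaxial cylinder of radius r = 0.0714 m (arbitrary length L) as the Gaussian surface (r < R).
λ_enc = ∫₀^r ρ(r')·2πr' dr' = (2πρ₀/R²)·r^4/4 = -2.652×10^-6 C/m.
By Gauss's law (flux through the curved wall only), E·2πrL = λ_enc L/ε₀.
E = |λ_enc|/(2πε₀r) = (2.652e-6)/(2π·8.85×10^-12·0.0714) = 6.68×10^5 N/C.

|E| = 6.68×10^5 V/m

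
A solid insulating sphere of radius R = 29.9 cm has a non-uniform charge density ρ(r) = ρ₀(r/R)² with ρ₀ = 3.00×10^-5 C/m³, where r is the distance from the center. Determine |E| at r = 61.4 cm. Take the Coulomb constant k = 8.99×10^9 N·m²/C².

4.81×10^4 V/m

Use a concentric Gaussian sphere at r = 61.4 cm (r > R, all charge enclosed).
Q_enc = 4π ∫₀^R ρ₀(r'/R)^2 r'² dr' = 4πρ₀R³/5 = 2.015×10^-6 C.
By Gauss's law, ∮E·dA = E·4πr² = Q_enc/ε₀.
E = k|Q_enc|/r² = (8.99×10^9)(2.015e-6)/(0.614)² = 4.81×10^4 N/C.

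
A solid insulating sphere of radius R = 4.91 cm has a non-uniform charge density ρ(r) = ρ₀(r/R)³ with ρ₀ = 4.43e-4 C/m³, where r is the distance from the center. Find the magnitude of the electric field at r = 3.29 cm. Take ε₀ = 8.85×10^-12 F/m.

Symmetry ⇒ E = E(r) r̂. Gaussian sphere of radius r = 3.29 cm (r < R).
Integrate the density: Q_enc = 4π ∫₀^r ρ₀(r'/R)^3 r'² dr' = 4πρ₀ r^6/(6·R³) = 9.94e-9 C.
By Gauss's law, ∮E·dA = E·4πr² = Q_enc/ε₀.
E = |Q_enc|/(4πε₀r²) = (9.94×10^-9)/(4π·8.85×10^-12·(0.0329)²) = 8.26×10^4 N/C.

E ≈ 8.26×10^4 V/m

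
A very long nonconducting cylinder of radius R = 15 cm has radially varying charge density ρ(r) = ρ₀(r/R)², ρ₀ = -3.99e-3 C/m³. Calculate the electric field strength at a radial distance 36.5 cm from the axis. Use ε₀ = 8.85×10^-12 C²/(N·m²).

|E| = 6.95×10^6 N/C

By cylindrical symmetry E is radial; use a coaxial Gaussian cylinder of radius 36.5 cm and length L (r > R, full charge per length enclosed).
λ_enc = 2π ∫₀^R ρ₀(r'/R)^2 r' dr' = 2πρ₀R²/4 = -1.41×10^-4 C/m.
Since E is radial and uniform over the curved surface, Φ = E·2πrL = Q_enc/ε₀ = λ_enc L/ε₀.
E = |λ_enc|/(2πε₀r) = (1.41×10^-4)/(2π·8.85×10^-12·0.365) = 6.95×10^6 N/C.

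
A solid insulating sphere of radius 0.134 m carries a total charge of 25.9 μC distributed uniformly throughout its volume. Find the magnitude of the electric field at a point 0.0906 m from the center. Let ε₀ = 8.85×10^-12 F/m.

E ≈ 8.77e6 N/C

By spherical symmetry E is radial; choose a Gaussian sphere of radius r = 0.0906 m (r < R).
For a uniform sphere the enclosed fraction is (r/R)³, so Q_enc = (25.9 μC)(0.0906/0.134)³ = 8.005×10^-6 C.
Gauss's law: E·4πr² = Q_enc/ε₀.
E = |Q_enc|/(4πε₀r²) = (8.005×10^-6)/(4π·8.85×10^-12·(0.0906)²) = 8.77e6 N/C.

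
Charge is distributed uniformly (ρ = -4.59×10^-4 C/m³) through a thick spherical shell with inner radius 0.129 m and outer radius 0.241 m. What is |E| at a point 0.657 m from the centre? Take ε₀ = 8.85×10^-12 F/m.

By spherical symmetry E is radial; choose a Gaussian sphere of radius r = 0.657 m (r > 0.241 m, enclosing the whole shell).
Q_enc = ρ·(4π/3)(b³ − a³) = (-4.59e-4)·(4π/3)·((0.241)³ − (0.129)³) = -2.279×10^-5 C.
Since E is radial and uniform over the Gaussian sphere, Φ = E·4πr² = Q_enc/ε₀.
E = |Q_enc|/(4πε₀r²) = (2.279×10^-5)/(4π·8.85×10^-12·(0.657)²) = 4.75×10^5 N/C.

4.75e5 N/C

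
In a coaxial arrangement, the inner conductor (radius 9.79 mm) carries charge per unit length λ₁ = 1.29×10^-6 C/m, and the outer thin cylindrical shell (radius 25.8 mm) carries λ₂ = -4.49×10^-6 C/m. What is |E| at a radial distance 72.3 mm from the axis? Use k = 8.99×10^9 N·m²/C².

Choose a coaxial cylinder of radius r = 72.3 mm (arbitrary length L) as the Gaussian surface (r > 25.8 mm, enclosing both).
λ_enc = λ₁ + λ₂ = (1.29×10^-6) + (-4.49×10^-6) = -3.20e-6 C/m.
Applying ∮E·dA = Q_enc/ε₀ with the end caps contributing no flux:
E = 2k|λ_enc|/r = 2(8.99×10^9)(3.20×10^-6)/(0.0723) = 7.96×10^5 N/C.

E = 7.96×10^5 N/C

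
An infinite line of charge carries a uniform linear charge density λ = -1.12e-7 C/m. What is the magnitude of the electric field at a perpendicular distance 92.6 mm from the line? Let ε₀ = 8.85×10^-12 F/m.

Take a coaxial cylindrical Gaussian surface of radius r = 92.6 mm and length L.
Q_enc = λL, so λ_enc = -1.12e-7 C/m.
Gauss's law: E·2πrL = λ_enc L/ε₀.
E = |λ_enc|/(2πε₀r) = (1.12×10^-7)/(2π·8.85×10^-12·0.0926) = 2.18×10^4 N/C.

E = 2.18×10^4 N/C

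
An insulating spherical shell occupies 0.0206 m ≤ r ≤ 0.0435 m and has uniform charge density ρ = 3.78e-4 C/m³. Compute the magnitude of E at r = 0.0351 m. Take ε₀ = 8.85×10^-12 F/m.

E = 3.99×10^5 N/C

Symmetry ⇒ E = E(r) r̂. Gaussian sphere of radius r = 0.0351 m (within the shell material, 0.0206 m < r < 0.0435 m).
Enclosed charge is the volume from a to r: Q_enc = (4π/3)ρ(r³ − a³) = 5.463×10^-8 C.
Since E is radial and uniform over the Gaussian sphere, Φ = E·4πr² = Q_enc/ε₀.
E = |Q_enc|/(4πε₀r²) = (5.463×10^-8)/(4π·8.85×10^-12·(0.0351)²) = 3.99e5 N/C.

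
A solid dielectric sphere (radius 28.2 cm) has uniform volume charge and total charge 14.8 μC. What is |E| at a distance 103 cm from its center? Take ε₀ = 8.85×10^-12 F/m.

1.25×10^5 N/C

By spherical symmetry E is radial; choose a Gaussian sphere of radius r = 103 cm (r > R, so the entire charge is enclosed).
Q_enc = 14.8 μC = 1.48e-5 C.
Since E is radial and uniform over the Gaussian sphere, Φ = E·4πr² = Q_enc/ε₀.
E = |Q_enc|/(4πε₀r²) = (1.48×10^-5)/(4π·8.85×10^-12·(1.03)²) = 1.25×10^5 N/C.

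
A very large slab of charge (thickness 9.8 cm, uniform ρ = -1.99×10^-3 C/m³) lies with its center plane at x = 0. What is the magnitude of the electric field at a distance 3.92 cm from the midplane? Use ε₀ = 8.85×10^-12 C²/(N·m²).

E ≈ 8.81×10^6 V/m

By symmetry E is perpendicular to the slab. A Gaussian pillbox from −3.92 cm to +3.92 cm (face area A) lies entirely within the slab.
Q_enc = ρ·(2x)·A and flux = 2EA, so 2EA = 2ρxA/ε₀ ⇒ E = |ρ|x/ε₀.
E = (1.99×10^-3)(0.0392)/(8.85×10^-12) = 8.81×10^6 N/C.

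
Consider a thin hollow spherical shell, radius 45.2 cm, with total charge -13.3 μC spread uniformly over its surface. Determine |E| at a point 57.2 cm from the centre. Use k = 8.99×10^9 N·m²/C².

Take a concentric spherical Gaussian surface of radius r = 57.2 cm (r > 45.2 cm).
The entire shell is enclosed: Q_enc = -1.33×10^-5 C.
Applying ∮E·dA = Q_enc/ε₀ with Φ = E(4πr²):
E = k|Q_enc|/r² = (8.99×10^9)(1.33×10^-5)/(0.572)² = 3.65×10^5 N/C.

E = 3.65×10^5 V/m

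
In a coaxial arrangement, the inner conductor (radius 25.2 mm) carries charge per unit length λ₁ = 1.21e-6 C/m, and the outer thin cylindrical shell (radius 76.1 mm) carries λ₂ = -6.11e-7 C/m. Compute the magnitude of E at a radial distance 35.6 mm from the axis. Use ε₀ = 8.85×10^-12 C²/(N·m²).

Take a coaxial cylindrical Gaussian surface of radius r = 35.6 mm and length L (between the conductors, 25.2 mm < r < 76.1 mm).
Only the inner wire is enclosed; the outer shell contributes nothing inside itself. λ_enc = λ₁ = 1.21×10^-6 C/m.
Applying ∮E·dA = Q_enc/ε₀ with the end caps contributing no flux:
E = |λ_enc|/(2πε₀r) = (1.21e-6)/(2π·8.85×10^-12·0.0356) = 6.11e5 N/C.

E = 6.11×10^5 V/m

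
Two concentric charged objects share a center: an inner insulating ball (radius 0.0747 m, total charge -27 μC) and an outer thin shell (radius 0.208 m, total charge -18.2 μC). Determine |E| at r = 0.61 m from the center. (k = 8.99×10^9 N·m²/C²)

|E| ≈ 1.09×10^6 N/C

Use a concentric Gaussian sphere at r = 0.61 m (r > 0.208 m, enclosing both).
Q_enc = (-27 μC) + (-18.2 μC) = -4.52×10^-5 C.
Gauss's law: E·4πr² = Q_enc/ε₀.
E = k|Q_enc|/r² = (8.99×10^9)(4.52e-5)/(0.61)² = 1.09×10^6 N/C.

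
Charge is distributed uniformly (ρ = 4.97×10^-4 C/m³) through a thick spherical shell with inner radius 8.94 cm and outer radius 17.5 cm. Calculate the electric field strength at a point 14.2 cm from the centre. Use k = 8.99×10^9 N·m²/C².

Use a concentric Gaussian sphere at r = 14.2 cm (within the shell material, 8.94 cm < r < 17.5 cm).
Only the shell between 8.94 cm and r is enclosed: Q_enc = ρ·(4π/3)(r³ − a³) = (4.97e-4)·(4π/3)·((0.142)³ − (0.0894)³) = 4.473e-6 C.
Applying ∮E·dA = Q_enc/ε₀ with Φ = E(4πr²):
E = k|Q_enc|/r² = (8.99×10^9)(4.473e-6)/(0.142)² = 1.99×10^6 N/C.

E ≈ 1.99×10^6 V/m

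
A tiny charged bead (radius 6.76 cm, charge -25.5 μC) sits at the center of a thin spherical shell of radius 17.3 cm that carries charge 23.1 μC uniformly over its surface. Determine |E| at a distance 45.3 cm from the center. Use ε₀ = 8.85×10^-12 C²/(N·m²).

Take a concentric spherical Gaussian surface of radius r = 45.3 cm (r > 17.3 cm, enclosing both).
Q_enc = (-25.5 μC) + (23.1 μC) = -2.40×10^-6 C.
Gauss's law: E·4πr² = Q_enc/ε₀.
E = |Q_enc|/(4πε₀r²) = (2.40e-6)/(4π·8.85×10^-12·(0.453)²) = 1.05×10^5 N/C.

|E| ≈ 1.05×10^5 V/m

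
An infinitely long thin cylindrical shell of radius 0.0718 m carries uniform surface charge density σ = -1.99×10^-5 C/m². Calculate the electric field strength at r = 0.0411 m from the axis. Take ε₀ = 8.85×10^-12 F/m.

|E| = 0 V/m

Take a coaxial cylindrical Gaussian surface of radius r = 0.0411 m and length L (r < 0.0718 m, inside the shell).
No charge is enclosed, so Gauss's law gives E·2πrL = 0 ⇒ E = 0.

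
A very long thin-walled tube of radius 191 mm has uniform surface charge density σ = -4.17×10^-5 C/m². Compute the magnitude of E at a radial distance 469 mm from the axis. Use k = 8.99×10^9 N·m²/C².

Coaxial Gaussian cylinder, radius r = 469 mm, length L (r > 191 mm).
The whole shell is enclosed: λ_enc = σ·2πR = (-4.17e-5)·2π·(0.191) = -5.004×10^-5 C/m.
By Gauss's law (flux through the curved wall only), E·2πrL = λ_enc L/ε₀.
E = 2k|λ_enc|/r = 2(8.99×10^9)(5.004×10^-5)/(0.469) = 1.92×10^6 N/C.

E ≈ 1.92×10^6 N/C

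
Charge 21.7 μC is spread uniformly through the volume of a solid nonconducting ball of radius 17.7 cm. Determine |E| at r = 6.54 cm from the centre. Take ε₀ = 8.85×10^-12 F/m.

By spherical symmetry E is radial; choose a Gaussian sphere of radius r = 6.54 cm (r < R).
For a uniform sphere the enclosed fraction is (r/R)³, so Q_enc = (21.7 μC)(0.0654/0.177)³ = 1.095e-6 C.
Since E is radial and uniform over the Gaussian sphere, Φ = E·4πr² = Q_enc/ε₀.
E = |Q_enc|/(4πε₀r²) = (1.095×10^-6)/(4π·8.85×10^-12·(0.0654)²) = 2.30e6 N/C.

E ≈ 2.30e6 V/m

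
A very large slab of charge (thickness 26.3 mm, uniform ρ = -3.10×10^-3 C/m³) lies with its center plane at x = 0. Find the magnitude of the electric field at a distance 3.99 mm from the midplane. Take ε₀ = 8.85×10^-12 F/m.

E = 1.40e6 V/m

By symmetry E is perpendicular to the slab. A Gaussian pillbox from −3.99 mm to +3.99 mm (face area A) lies entirely within the slab.
Q_enc = ρ·(2x)·A and flux = 2EA, so 2EA = 2ρxA/ε₀ ⇒ E = |ρ|x/ε₀.
E = (3.10e-3)(0.00399)/(8.85×10^-12) = 1.40e6 N/C.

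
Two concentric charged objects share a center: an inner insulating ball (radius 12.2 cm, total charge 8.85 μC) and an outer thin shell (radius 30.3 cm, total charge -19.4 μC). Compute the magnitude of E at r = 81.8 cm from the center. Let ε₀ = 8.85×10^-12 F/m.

Take a concentric spherical Gaussian surface of radius r = 81.8 cm (r > 30.3 cm, enclosing both).
Q_enc = (8.85 μC) + (-19.4 μC) = -1.055e-5 C.
By Gauss's law, ∮E·dA = E·4πr² = Q_enc/ε₀.
E = |Q_enc|/(4πε₀r²) = (1.055e-5)/(4π·8.85×10^-12·(0.818)²) = 1.42e5 N/C.

1.42×10^5 V/m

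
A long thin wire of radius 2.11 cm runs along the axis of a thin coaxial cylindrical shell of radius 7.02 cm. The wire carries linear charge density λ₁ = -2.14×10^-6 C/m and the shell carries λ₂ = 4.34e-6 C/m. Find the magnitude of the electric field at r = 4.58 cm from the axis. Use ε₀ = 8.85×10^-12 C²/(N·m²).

E ≈ 8.40e5 V/m

Coaxial Gaussian cylinder, radius r = 4.58 cm, length L (between the conductors, 2.11 cm < r < 7.02 cm).
Only the inner wire is enclosed; the outer shell contributes nothing inside itself. λ_enc = λ₁ = -2.14×10^-6 C/m.
Gauss's law: E·2πrL = λ_enc L/ε₀.
E = |λ_enc|/(2πε₀r) = (2.14×10^-6)/(2π·8.85×10^-12·0.0458) = 8.40e5 N/C.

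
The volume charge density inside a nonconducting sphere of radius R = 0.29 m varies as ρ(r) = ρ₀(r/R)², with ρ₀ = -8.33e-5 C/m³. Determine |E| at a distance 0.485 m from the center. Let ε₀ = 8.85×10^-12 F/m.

E ≈ 1.95×10^5 N/C

By spherical symmetry E is radial; choose a Gaussian sphere of radius r = 0.485 m (r > R, all charge enclosed).
Q_enc = 4π ∫₀^R ρ₀(r'/R)^2 r'² dr' = 4πρ₀R³/5 = -5.106e-6 C.
Applying ∮E·dA = Q_enc/ε₀ with Φ = E(4πr²):
E = |Q_enc|/(4πε₀r²) = (5.106×10^-6)/(4π·8.85×10^-12·(0.485)²) = 1.95×10^5 N/C.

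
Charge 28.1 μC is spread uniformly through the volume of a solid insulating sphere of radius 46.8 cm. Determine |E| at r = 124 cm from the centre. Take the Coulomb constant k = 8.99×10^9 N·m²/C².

E ≈ 1.64×10^5 N/C

Symmetry ⇒ E = E(r) r̂. Gaussian sphere of radius r = 124 cm (r > R, so the entire charge is enclosed).
Q_enc = 28.1 μC = 2.81e-5 C.
By Gauss's law, ∮E·dA = E·4πr² = Q_enc/ε₀.
E = k|Q_enc|/r² = (8.99×10^9)(2.81×10^-5)/(1.24)² = 1.64×10^5 N/C.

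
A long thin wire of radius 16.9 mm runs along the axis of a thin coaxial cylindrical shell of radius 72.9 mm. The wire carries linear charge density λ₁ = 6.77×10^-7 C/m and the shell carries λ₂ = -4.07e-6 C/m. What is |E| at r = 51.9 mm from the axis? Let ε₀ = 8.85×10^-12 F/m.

By cylindrical symmetry E is radial; use a coaxial Gaussian cylinder of radius 51.9 mm and length L (between the conductors, 16.9 mm < r < 72.9 mm).
The shell at 72.9 mm lies outside the Gaussian surface, so λ_enc = λ₁ = 6.77×10^-7 C/m.
Gauss's law: E·2πrL = λ_enc L/ε₀.
E = |λ_enc|/(2πε₀r) = (6.77×10^-7)/(2π·8.85×10^-12·0.0519) = 2.35×10^5 N/C.

E ≈ 2.35×10^5 N/C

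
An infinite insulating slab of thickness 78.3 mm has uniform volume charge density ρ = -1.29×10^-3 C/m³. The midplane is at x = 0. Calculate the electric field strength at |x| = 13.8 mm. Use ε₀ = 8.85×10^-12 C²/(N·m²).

By symmetry E is perpendicular to the slab. A Gaussian pillbox from −13.8 mm to +13.8 mm (face area A) lies entirely within the slab.
Q_enc = ρ·(2x)·A and flux = 2EA, so 2EA = 2ρxA/ε₀ ⇒ E = |ρ|x/ε₀.
E = (1.29×10^-3)(0.0138)/(8.85×10^-12) = 2.01×10^6 N/C.

|E| = 2.01e6 V/m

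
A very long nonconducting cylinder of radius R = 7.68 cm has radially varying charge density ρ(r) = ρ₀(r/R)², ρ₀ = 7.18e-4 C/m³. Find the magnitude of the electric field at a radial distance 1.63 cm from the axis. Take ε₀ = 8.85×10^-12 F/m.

E ≈ 1.49e4 V/m

By cylindrical symmetry E is radial; use a coaxial Gaussian cylinder of radius 1.63 cm and length L (r < R).
λ_enc = ∫₀^r ρ(r')·2πr' dr' = (2πρ₀/R²)·r^4/4 = 1.35e-8 C/m.
By Gauss's law (flux through the curved wall only), E·2πrL = λ_enc L/ε₀.
E = |λ_enc|/(2πε₀r) = (1.35×10^-8)/(2π·8.85×10^-12·0.0163) = 1.49e4 N/C.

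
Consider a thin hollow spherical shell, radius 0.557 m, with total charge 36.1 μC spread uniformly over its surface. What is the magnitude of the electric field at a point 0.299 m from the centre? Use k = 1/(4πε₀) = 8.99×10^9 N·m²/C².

Take a concentric spherical Gaussian surface of radius r = 0.299 m (inside the shell, r < 0.557 m).
No charge lies within this surface, so Q_enc = 0 and Gauss's law gives E·4πr² = 0 ⇒ E = 0.

E = 0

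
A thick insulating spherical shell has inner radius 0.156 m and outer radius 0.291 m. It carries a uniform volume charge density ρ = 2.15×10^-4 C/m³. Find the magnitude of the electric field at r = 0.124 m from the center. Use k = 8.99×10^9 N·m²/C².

Use a concentric Gaussian sphere at r = 0.124 m (r < 0.156 m, inside the empty cavity).
No charge is enclosed, so by Gauss's law E·4πr² = 0 ⇒ E = 0.

E = 0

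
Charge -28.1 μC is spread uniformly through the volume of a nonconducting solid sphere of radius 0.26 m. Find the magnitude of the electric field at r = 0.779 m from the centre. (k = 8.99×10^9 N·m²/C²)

Symmetry ⇒ E = E(r) r̂. Gaussian sphere of radius r = 0.779 m (r > R, so the entire charge is enclosed).
Q_enc = -28.1 μC = -2.81×10^-5 C.
Applying ∮E·dA = Q_enc/ε₀ with Φ = E(4πr²):
E = k|Q_enc|/r² = (8.99×10^9)(2.81×10^-5)/(0.779)² = 4.16×10^5 N/C.

E = 4.16×10^5 V/m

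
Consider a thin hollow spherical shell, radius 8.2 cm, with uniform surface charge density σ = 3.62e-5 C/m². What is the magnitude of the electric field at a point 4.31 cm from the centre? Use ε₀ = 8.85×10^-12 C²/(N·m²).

|E| = 0 N/C

Use a concentric Gaussian sphere at r = 4.31 cm (inside the shell, r < 8.2 cm).
No charge lies within this surface, so Q_enc = 0 and Gauss's law gives E·4πr² = 0 ⇒ E = 0.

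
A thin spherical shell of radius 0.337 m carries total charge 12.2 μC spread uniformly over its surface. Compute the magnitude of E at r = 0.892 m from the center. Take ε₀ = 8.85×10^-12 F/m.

By spherical symmetry E is radial; choose a Gaussian sphere of radius r = 0.892 m (r > 0.337 m).
The entire shell is enclosed: Q_enc = 1.22e-5 C.
Applying ∮E·dA = Q_enc/ε₀ with Φ = E(4πr²):
E = |Q_enc|/(4πε₀r²) = (1.22×10^-5)/(4π·8.85×10^-12·(0.892)²) = 1.38e5 N/C.

E ≈ 1.38e5 V/m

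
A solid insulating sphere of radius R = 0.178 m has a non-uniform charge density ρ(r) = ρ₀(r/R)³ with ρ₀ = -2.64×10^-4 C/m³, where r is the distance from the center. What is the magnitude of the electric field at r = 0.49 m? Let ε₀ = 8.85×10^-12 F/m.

By spherical symmetry E is radial; choose a Gaussian sphere of radius r = 0.49 m (r > R, all charge enclosed).
Q_enc = 4π ∫₀^R ρ₀(r'/R)^3 r'² dr' = 4πρ₀R³/6 = -3.118×10^-6 C.
Since E is radial and uniform over the Gaussian sphere, Φ = E·4πr² = Q_enc/ε₀.
E = |Q_enc|/(4πε₀r²) = (3.118×10^-6)/(4π·8.85×10^-12·(0.49)²) = 1.17×10^5 N/C.

E = 1.17e5 N/C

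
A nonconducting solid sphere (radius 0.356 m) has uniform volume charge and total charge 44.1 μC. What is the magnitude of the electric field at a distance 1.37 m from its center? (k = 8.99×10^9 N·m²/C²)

By spherical symmetry E is radial; choose a Gaussian sphere of radius r = 1.37 m (r > R, so the entire charge is enclosed).
Q_enc = 44.1 μC = 4.41×10^-5 C.
By Gauss's law, ∮E·dA = E·4πr² = Q_enc/ε₀.
E = k|Q_enc|/r² = (8.99×10^9)(4.41e-5)/(1.37)² = 2.11×10^5 N/C.

|E| ≈ 2.11×10^5 V/m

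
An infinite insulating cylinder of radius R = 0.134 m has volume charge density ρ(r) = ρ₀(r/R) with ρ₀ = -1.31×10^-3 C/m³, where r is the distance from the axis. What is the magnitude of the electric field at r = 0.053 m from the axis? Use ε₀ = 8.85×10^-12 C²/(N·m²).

By cylindrical symmetry E is radial; use a coaxial Gaussian cylinder of radius 0.053 m and length L (r < R).
Integrating ρ over the cross-section to radius r: λ_enc = (2πρ₀/R) ∫₀^r r'^2 dr' = 2πρ₀ r^3/(3·R) = -3.048×10^-6 C/m.
Applying ∮E·dA = Q_enc/ε₀ with the end caps contributing no flux:
E = |λ_enc|/(2πε₀r) = (3.048×10^-6)/(2π·8.85×10^-12·0.053) = 1.03×10^6 N/C.

E = 1.03×10^6 N/C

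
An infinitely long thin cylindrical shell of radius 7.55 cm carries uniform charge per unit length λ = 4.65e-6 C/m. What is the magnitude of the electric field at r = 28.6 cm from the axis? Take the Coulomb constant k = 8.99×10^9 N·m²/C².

2.92e5 N/C

By cylindrical symmetry E is radial; use a coaxial Gaussian cylinder of radius 28.6 cm and length L (r > 7.55 cm).
The full line charge is enclosed: λ_enc = 4.65e-6 C/m.
Since E is radial and uniform over the curved surface, Φ = E·2πrL = Q_enc/ε₀ = λ_enc L/ε₀.
E = 2k|λ_enc|/r = 2(8.99×10^9)(4.65e-6)/(0.286) = 2.92×10^5 N/C.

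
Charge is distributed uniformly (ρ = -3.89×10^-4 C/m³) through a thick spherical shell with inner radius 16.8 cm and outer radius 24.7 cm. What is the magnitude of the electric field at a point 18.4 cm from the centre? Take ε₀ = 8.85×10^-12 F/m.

By spherical symmetry E is radial; choose a Gaussian sphere of radius r = 18.4 cm (within the shell material, 16.8 cm < r < 24.7 cm).
Only the shell between 16.8 cm and r is enclosed: Q_enc = ρ·(4π/3)(r³ − a³) = (-3.89e-4)·(4π/3)·((0.184)³ − (0.168)³) = -2.424×10^-6 C.
Applying ∮E·dA = Q_enc/ε₀ with Φ = E(4πr²):
E = |Q_enc|/(4πε₀r²) = (2.424×10^-6)/(4π·8.85×10^-12·(0.184)²) = 6.44×10^5 N/C.

E = 6.44×10^5 N/C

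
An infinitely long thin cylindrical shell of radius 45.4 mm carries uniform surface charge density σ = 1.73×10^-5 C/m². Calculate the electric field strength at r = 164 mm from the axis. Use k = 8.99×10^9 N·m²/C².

By cylindrical symmetry E is radial; use a coaxial Gaussian cylinder of radius 164 mm and length L (r > 45.4 mm).
The whole shell is enclosed: λ_enc = σ·2πR = (1.73×10^-5)·2π·(0.0454) = 4.935×10^-6 C/m.
Applying ∮E·dA = Q_enc/ε₀ with the end caps contributing no flux:
E = 2k|λ_enc|/r = 2(8.99×10^9)(4.935×10^-6)/(0.164) = 5.41e5 N/C.

5.41×10^5 N/C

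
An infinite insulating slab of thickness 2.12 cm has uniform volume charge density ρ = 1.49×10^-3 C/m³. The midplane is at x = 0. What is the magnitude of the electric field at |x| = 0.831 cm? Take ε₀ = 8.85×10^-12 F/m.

E ≈ 1.40e6 V/m

By symmetry E is perpendicular to the slab. A Gaussian pillbox from −0.831 cm to +0.831 cm (face area A) lies entirely within the slab.
Q_enc = ρ·(2x)·A and flux = 2EA, so 2EA = 2ρxA/ε₀ ⇒ E = |ρ|x/ε₀.
E = (1.49e-3)(0.00831)/(8.85×10^-12) = 1.40×10^6 N/C.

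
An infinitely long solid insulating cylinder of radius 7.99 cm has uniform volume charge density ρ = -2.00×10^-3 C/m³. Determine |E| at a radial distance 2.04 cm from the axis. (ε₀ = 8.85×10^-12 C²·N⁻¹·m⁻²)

|E| = 2.31×10^6 N/C

Choose a coaxial cylinder of radius r = 2.04 cm (arbitrary length L) as the Gaussian surface (r < R).
Enclosed charge per unit length: λ_enc = ρ·πr² = (-2.00e-3)π(0.0204)² = -2.615×10^-6 C/m.
Gauss's law: E·2πrL = λ_enc L/ε₀.
E = |λ_enc|/(2πε₀r) = (2.615e-6)/(2π·8.85×10^-12·0.0204) = 2.31×10^6 N/C.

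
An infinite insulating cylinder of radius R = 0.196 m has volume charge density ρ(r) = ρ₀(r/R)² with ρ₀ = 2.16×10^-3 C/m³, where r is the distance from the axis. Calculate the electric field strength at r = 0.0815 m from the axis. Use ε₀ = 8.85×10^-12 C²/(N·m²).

By cylindrical symmetry E is radial; use a coaxial Gaussian cylinder of radius 0.0815 m and length L (r < R).
Integrating ρ over the cross-section to radius r: λ_enc = (2πρ₀/R²) ∫₀^r r'^3 dr' = 2πρ₀ r^4/(4·R²) = 3.897×10^-6 C/m.
By Gauss's law (flux through the curved wall only), E·2πrL = λ_enc L/ε₀.
E = |λ_enc|/(2πε₀r) = (3.897e-6)/(2π·8.85×10^-12·0.0815) = 8.60e5 N/C.

E ≈ 8.60×10^5 N/C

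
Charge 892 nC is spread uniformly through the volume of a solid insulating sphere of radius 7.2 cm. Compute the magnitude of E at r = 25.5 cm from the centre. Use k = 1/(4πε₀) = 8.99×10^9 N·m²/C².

By spherical symmetry E is radial; choose a Gaussian sphere of radius r = 25.5 cm (r > R, so the entire charge is enclosed).
Q_enc = 892 nC = 8.92e-7 C.
Applying ∮E·dA = Q_enc/ε₀ with Φ = E(4πr²):
E = k|Q_enc|/r² = (8.99×10^9)(8.92×10^-7)/(0.255)² = 1.23e5 N/C.

|E| = 1.23×10^5 N/C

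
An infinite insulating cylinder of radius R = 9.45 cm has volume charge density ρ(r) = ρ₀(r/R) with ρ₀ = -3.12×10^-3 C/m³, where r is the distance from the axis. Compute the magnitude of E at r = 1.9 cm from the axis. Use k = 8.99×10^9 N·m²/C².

Take a coaxial cylindrical Gaussian surface of radius r = 1.9 cm and length L (r < R).
Integrating ρ over the cross-section to radius r: λ_enc = (2πρ₀/R) ∫₀^r r'^2 dr' = 2πρ₀ r^3/(3·R) = -4.743e-7 C/m.
Applying ∮E·dA = Q_enc/ε₀ with the end caps contributing no flux:
E = 2k|λ_enc|/r = 2(8.99×10^9)(4.743×10^-7)/(0.019) = 4.49×10^5 N/C.

E = 4.49e5 V/m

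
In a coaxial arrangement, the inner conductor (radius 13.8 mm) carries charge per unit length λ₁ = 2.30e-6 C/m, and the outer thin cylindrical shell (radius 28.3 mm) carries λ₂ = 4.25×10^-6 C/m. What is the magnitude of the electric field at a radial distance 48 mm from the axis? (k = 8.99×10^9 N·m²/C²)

Take a coaxial cylindrical Gaussian surface of radius r = 48 mm and length L (r > 28.3 mm, enclosing both).
λ_enc = λ₁ + λ₂ = (2.30e-6) + (4.25×10^-6) = 6.55e-6 C/m.
Gauss's law: E·2πrL = λ_enc L/ε₀.
E = 2k|λ_enc|/r = 2(8.99×10^9)(6.55e-6)/(0.048) = 2.45×10^6 N/C.

|E| ≈ 2.45×10^6 V/m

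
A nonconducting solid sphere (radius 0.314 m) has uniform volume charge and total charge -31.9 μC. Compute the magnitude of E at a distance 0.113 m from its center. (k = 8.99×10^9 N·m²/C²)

Take a concentric spherical Gaussian surface of radius r = 0.113 m (r < R).
For a uniform sphere the enclosed fraction is (r/R)³, so Q_enc = (-31.9 μC)(0.113/0.314)³ = -1.487×10^-6 C.
Applying ∮E·dA = Q_enc/ε₀ with Φ = E(4πr²):
E = k|Q_enc|/r² = (8.99×10^9)(1.487×10^-6)/(0.113)² = 1.05×10^6 N/C.

E ≈ 1.05e6 N/C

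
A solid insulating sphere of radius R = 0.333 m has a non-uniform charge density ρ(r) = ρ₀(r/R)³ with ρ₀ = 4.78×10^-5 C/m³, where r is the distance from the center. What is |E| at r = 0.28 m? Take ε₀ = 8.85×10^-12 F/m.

Take a concentric spherical Gaussian surface of radius r = 0.28 m (r < R).
Integrate the density: Q_enc = 4π ∫₀^r ρ₀(r'/R)^3 r'² dr' = 4πρ₀ r^6/(6·R³) = 1.306e-6 C.
By Gauss's law, ∮E·dA = E·4πr² = Q_enc/ε₀.
E = |Q_enc|/(4πε₀r²) = (1.306×10^-6)/(4π·8.85×10^-12·(0.28)²) = 1.50×10^5 N/C.

|E| ≈ 1.50e5 V/m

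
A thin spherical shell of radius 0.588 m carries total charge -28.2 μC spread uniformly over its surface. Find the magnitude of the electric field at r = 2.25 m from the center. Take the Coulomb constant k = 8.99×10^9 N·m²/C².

Use a concentric Gaussian sphere at r = 2.25 m (r > 0.588 m).
The entire shell is enclosed: Q_enc = -2.82e-5 C.
Applying ∮E·dA = Q_enc/ε₀ with Φ = E(4πr²):
E = k|Q_enc|/r² = (8.99×10^9)(2.82×10^-5)/(2.25)² = 5.01e4 N/C.

|E| = 5.01e4 V/m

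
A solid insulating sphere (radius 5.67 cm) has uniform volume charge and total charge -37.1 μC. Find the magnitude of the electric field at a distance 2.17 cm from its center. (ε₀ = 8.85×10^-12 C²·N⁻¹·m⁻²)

E = 3.97×10^7 N/C

Use a concentric Gaussian sphere at r = 2.17 cm (r < R).
For a uniform sphere the enclosed fraction is (r/R)³, so Q_enc = (-37.1 μC)(0.0217/0.0567)³ = -2.08×10^-6 C.
Applying ∮E·dA = Q_enc/ε₀ with Φ = E(4πr²):
E = |Q_enc|/(4πε₀r²) = (2.08e-6)/(4π·8.85×10^-12·(0.0217)²) = 3.97×10^7 N/C.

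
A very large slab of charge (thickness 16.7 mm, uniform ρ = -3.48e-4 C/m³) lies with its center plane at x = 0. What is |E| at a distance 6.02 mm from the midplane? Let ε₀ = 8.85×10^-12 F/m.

By symmetry E is perpendicular to the slab. A Gaussian pillbox from −6.02 mm to +6.02 mm (face area A) lies entirely within the slab.
Q_enc = ρ·(2x)·A and flux = 2EA, so 2EA = 2ρxA/ε₀ ⇒ E = |ρ|x/ε₀.
E = (3.48e-4)(0.00602)/(8.85×10^-12) = 2.37×10^5 N/C.

E ≈ 2.37×10^5 N/C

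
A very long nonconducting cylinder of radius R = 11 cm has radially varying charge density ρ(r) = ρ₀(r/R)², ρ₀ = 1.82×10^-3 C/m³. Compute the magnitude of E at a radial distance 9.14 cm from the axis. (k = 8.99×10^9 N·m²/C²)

3.24×10^6 N/C

Take a coaxial cylindrical Gaussian surface of radius r = 9.14 cm and length L (r < R).
Integrating ρ over the cross-section to radius r: λ_enc = (2πρ₀/R²) ∫₀^r r'^3 dr' = 2πρ₀ r^4/(4·R²) = 1.649e-5 C/m.
Gauss's law: E·2πrL = λ_enc L/ε₀.
E = 2k|λ_enc|/r = 2(8.99×10^9)(1.649×10^-5)/(0.0914) = 3.24e6 N/C.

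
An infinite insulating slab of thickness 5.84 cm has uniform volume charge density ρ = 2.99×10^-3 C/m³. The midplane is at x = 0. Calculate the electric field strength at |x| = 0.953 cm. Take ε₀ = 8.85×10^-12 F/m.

By symmetry E is perpendicular to the slab. A Gaussian pillbox from −0.953 cm to +0.953 cm (face area A) lies entirely within the slab.
Q_enc = ρ·(2x)·A and flux = 2EA, so 2EA = 2ρxA/ε₀ ⇒ E = |ρ|x/ε₀.
E = (2.99×10^-3)(0.00953)/(8.85×10^-12) = 3.22×10^6 N/C.

E ≈ 3.22×10^6 N/C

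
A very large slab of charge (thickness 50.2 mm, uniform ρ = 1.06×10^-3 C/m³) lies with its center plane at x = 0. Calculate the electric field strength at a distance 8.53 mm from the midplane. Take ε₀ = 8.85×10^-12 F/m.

By symmetry E is perpendicular to the slab. A Gaussian pillbox from −8.53 mm to +8.53 mm (face area A) lies entirely within the slab.
Q_enc = ρ·(2x)·A and flux = 2EA, so 2EA = 2ρxA/ε₀ ⇒ E = |ρ|x/ε₀.
E = (1.06×10^-3)(0.00853)/(8.85×10^-12) = 1.02e6 N/C.

E = 1.02e6 N/C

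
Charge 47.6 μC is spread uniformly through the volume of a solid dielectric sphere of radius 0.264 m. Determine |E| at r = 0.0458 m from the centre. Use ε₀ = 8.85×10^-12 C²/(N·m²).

Use a concentric Gaussian sphere at r = 0.0458 m (r < R).
For a uniform sphere the enclosed fraction is (r/R)³, so Q_enc = (47.6 μC)(0.0458/0.264)³ = 2.485e-7 C.
Gauss's law: E·4πr² = Q_enc/ε₀.
E = |Q_enc|/(4πε₀r²) = (2.485×10^-7)/(4π·8.85×10^-12·(0.0458)²) = 1.07e6 N/C.

E = 1.07×10^6 N/C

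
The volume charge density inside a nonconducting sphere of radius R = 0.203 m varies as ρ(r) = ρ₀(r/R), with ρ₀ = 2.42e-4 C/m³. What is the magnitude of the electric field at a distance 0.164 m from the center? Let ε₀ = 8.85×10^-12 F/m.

Symmetry ⇒ E = E(r) r̂. Gaussian sphere of radius r = 0.164 m (r < R).
Integrate the density: Q_enc = 4π ∫₀^r ρ₀(r'/R)^1 r'² dr' = 4πρ₀ r^4/(4·R) = 2.709e-6 C.
Applying ∮E·dA = Q_enc/ε₀ with Φ = E(4πr²):
E = |Q_enc|/(4πε₀r²) = (2.709×10^-6)/(4π·8.85×10^-12·(0.164)²) = 9.06e5 N/C.

9.06e5 N/C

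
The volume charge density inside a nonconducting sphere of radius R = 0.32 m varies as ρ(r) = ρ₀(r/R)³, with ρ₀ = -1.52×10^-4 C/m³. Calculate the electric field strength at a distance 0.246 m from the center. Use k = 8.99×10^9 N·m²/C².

By spherical symmetry E is radial; choose a Gaussian sphere of radius r = 0.246 m (r < R).
Q_enc = ∫₀^r ρ(r')·4πr'² dr' = (4πρ₀/R³) ∫₀^r r'^5 dr' = 4πρ₀ r^6/(6·R³) = -2.153×10^-6 C.
By Gauss's law, ∮E·dA = E·4πr² = Q_enc/ε₀.
E = k|Q_enc|/r² = (8.99×10^9)(2.153×10^-6)/(0.246)² = 3.20×10^5 N/C.

E = 3.20×10^5 V/m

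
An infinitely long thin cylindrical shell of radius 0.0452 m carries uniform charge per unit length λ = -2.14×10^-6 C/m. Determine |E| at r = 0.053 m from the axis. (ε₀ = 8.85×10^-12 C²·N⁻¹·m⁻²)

Coaxial Gaussian cylinder, radius r = 0.053 m, length L (r > 0.0452 m).
The full line charge is enclosed: λ_enc = -2.14×10^-6 C/m.
Applying ∮E·dA = Q_enc/ε₀ with the end caps contributing no flux:
E = |λ_enc|/(2πε₀r) = (2.14×10^-6)/(2π·8.85×10^-12·0.053) = 7.26×10^5 N/C.

|E| ≈ 7.26×10^5 N/C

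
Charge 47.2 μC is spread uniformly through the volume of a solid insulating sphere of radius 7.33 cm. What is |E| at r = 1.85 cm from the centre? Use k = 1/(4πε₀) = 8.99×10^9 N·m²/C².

By spherical symmetry E is radial; choose a Gaussian sphere of radius r = 1.85 cm (r < R).
Only the charge within r is enclosed: Q_enc = Q·(r/R)³ = (47.2 μC)·(1.85 cm/7.33 cm)³ = 7.588×10^-7 C.
By Gauss's law, ∮E·dA = E·4πr² = Q_enc/ε₀.
E = k|Q_enc|/r² = (8.99×10^9)(7.588e-7)/(0.0185)² = 1.99e7 N/C.

E ≈ 1.99e7 V/m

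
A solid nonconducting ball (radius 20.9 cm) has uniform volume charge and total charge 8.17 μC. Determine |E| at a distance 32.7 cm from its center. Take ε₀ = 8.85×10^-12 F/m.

By spherical symmetry E is radial; choose a Gaussian sphere of radius r = 32.7 cm (r > R, so the entire charge is enclosed).
Q_enc = 8.17 μC = 8.17×10^-6 C.
Since E is radial and uniform over the Gaussian sphere, Φ = E·4πr² = Q_enc/ε₀.
E = |Q_enc|/(4πε₀r²) = (8.17×10^-6)/(4π·8.85×10^-12·(0.327)²) = 6.87×10^5 N/C.

E ≈ 6.87×10^5 N/C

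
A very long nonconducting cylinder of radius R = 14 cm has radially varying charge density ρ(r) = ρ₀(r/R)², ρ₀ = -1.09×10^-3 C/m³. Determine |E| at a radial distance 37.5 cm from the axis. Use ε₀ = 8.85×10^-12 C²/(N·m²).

E ≈ 1.61e6 N/C

Take a coaxial cylindrical Gaussian surface of radius r = 37.5 cm and length L (r > R, full charge per length enclosed).
λ_enc = 2π ∫₀^R ρ₀(r'/R)^2 r' dr' = 2πρ₀R²/4 = -3.356e-5 C/m.
Applying ∮E·dA = Q_enc/ε₀ with the end caps contributing no flux:
E = |λ_enc|/(2πε₀r) = (3.356e-5)/(2π·8.85×10^-12·0.375) = 1.61×10^6 N/C.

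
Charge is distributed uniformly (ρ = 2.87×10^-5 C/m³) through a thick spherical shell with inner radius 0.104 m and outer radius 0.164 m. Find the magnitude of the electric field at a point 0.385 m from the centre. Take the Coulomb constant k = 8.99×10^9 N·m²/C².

|E| = 2.40×10^4 V/m

Take a concentric spherical Gaussian surface of radius r = 0.385 m (r > 0.164 m, enclosing the whole shell).
Q_enc = ρ·(4π/3)(b³ − a³) = (2.87×10^-5)·(4π/3)·((0.164)³ − (0.104)³) = 3.95×10^-7 C.
Since E is radial and uniform over the Gaussian sphere, Φ = E·4πr² = Q_enc/ε₀.
E = k|Q_enc|/r² = (8.99×10^9)(3.95e-7)/(0.385)² = 2.40×10^4 N/C.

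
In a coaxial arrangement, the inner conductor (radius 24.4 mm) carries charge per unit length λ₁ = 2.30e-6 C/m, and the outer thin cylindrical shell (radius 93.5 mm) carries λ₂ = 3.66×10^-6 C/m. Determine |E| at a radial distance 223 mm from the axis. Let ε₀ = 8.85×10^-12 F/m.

E ≈ 4.81×10^5 V/m

Choose a coaxial cylinder of radius r = 223 mm (arbitrary length L) as the Gaussian surface (r > 93.5 mm, enclosing both).
λ_enc = λ₁ + λ₂ = (2.30e-6) + (3.66e-6) = 5.96×10^-6 C/m.
Gauss's law: E·2πrL = λ_enc L/ε₀.
E = |λ_enc|/(2πε₀r) = (5.96×10^-6)/(2π·8.85×10^-12·0.223) = 4.81×10^5 N/C.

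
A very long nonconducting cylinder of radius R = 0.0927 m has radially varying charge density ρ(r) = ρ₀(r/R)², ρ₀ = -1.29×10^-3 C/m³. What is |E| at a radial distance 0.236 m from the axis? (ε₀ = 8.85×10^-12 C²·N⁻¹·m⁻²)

Coaxial Gaussian cylinder, radius r = 0.236 m, length L (r > R, full charge per length enclosed).
λ_enc = 2π ∫₀^R ρ₀(r'/R)^2 r' dr' = 2πρ₀R²/4 = -1.741×10^-5 C/m.
Gauss's law: E·2πrL = λ_enc L/ε₀.
E = |λ_enc|/(2πε₀r) = (1.741×10^-5)/(2π·8.85×10^-12·0.236) = 1.33×10^6 N/C.

E = 1.33×10^6 V/m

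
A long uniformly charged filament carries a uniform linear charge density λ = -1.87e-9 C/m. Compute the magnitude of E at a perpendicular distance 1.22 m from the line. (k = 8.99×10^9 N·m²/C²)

Coaxial Gaussian cylinder, radius r = 1.22 m, length L.
Q_enc = λL, so λ_enc = -1.87×10^-9 C/m.
Applying ∮E·dA = Q_enc/ε₀ with the end caps contributing no flux:
E = 2k|λ_enc|/r = 2(8.99×10^9)(1.87×10^-9)/(1.22) = 27.6 N/C.

27.6 N/C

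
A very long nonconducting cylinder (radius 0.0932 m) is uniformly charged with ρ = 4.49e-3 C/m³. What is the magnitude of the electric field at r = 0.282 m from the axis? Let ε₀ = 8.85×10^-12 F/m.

Coaxial Gaussian cylinder, radius r = 0.282 m, length L (r > 0.0932 m, full cross-section enclosed).
λ_enc = ρ·πR² = (4.49×10^-3)π(0.0932)² = 1.225×10^-4 C/m.
By Gauss's law (flux through the curved wall only), E·2πrL = λ_enc L/ε₀.
E = |λ_enc|/(2πε₀r) = (1.225e-4)/(2π·8.85×10^-12·0.282) = 7.81×10^6 N/C.

E = 7.81e6 N/C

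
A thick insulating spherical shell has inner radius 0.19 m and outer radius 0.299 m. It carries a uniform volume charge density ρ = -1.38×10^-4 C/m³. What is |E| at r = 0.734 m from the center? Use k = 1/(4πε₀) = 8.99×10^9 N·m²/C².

|E| ≈ 1.92e5 N/C

Take a concentric spherical Gaussian surface of radius r = 0.734 m (r > 0.299 m, enclosing the whole shell).
Q_enc = ρ·(4π/3)(b³ − a³) = (-1.38e-4)·(4π/3)·((0.299)³ − (0.19)³) = -1.149×10^-5 C.
Applying ∮E·dA = Q_enc/ε₀ with Φ = E(4πr²):
E = k|Q_enc|/r² = (8.99×10^9)(1.149e-5)/(0.734)² = 1.92e5 N/C.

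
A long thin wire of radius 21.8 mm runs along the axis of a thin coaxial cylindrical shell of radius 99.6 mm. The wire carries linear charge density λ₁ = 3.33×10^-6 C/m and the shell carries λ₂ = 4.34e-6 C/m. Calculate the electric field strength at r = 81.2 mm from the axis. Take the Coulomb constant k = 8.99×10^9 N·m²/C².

|E| = 7.37×10^5 N/C

Choose a coaxial cylinder of radius r = 81.2 mm (arbitrary length L) as the Gaussian surface (between the conductors, 21.8 mm < r < 99.6 mm).
Only the inner wire is enclosed; the outer shell contributes nothing inside itself. λ_enc = λ₁ = 3.33e-6 C/m.
By Gauss's law (flux through the curved wall only), E·2πrL = λ_enc L/ε₀.
E = 2k|λ_enc|/r = 2(8.99×10^9)(3.33e-6)/(0.0812) = 7.37×10^5 N/C.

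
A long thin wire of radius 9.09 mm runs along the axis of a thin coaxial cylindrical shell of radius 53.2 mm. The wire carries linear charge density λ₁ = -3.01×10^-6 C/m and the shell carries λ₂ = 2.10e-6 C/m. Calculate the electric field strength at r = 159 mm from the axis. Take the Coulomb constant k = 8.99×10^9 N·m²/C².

E = 1.03×10^5 V/m

Take a coaxial cylindrical Gaussian surface of radius r = 159 mm and length L (r > 53.2 mm, enclosing both).
λ_enc = λ₁ + λ₂ = (-3.01×10^-6) + (2.10e-6) = -9.10×10^-7 C/m.
Since E is radial and uniform over the curved surface, Φ = E·2πrL = Q_enc/ε₀ = λ_enc L/ε₀.
E = 2k|λ_enc|/r = 2(8.99×10^9)(9.10e-7)/(0.159) = 1.03e5 N/C.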